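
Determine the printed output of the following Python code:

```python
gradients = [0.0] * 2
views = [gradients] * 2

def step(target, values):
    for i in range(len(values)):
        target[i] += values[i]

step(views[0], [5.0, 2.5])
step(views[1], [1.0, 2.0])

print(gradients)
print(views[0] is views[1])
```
[6.0, 4.5]
True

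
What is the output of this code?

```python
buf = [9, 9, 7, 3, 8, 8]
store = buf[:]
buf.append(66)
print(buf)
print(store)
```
[9, 9, 7, 3, 8, 8, 66]
[9, 9, 7, 3, 8, 8]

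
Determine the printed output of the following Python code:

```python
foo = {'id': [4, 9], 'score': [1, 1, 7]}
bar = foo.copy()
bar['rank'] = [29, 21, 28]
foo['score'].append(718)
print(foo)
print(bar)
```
{'id': [4, 9], 'score': [1, 1, 7, 718]}
{'id': [4, 9], 'score': [1, 1, 7, 718], 'rank': [29, 21, 28]}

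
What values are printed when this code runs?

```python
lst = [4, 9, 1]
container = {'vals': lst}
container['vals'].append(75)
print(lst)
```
[4, 9, 1, 75]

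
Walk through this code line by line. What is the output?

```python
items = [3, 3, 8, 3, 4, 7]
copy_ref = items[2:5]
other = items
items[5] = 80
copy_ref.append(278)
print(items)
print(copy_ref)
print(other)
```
[3, 3, 8, 3, 4, 80]
[8, 3, 4, 278]
[3, 3, 8, 3, 4, 80]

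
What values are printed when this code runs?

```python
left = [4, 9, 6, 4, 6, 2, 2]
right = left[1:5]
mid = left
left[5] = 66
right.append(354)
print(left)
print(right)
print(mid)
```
[4, 9, 6, 4, 6, 66, 2]
[9, 6, 4, 6, 354]
[4, 9, 6, 4, 6, 66, 2]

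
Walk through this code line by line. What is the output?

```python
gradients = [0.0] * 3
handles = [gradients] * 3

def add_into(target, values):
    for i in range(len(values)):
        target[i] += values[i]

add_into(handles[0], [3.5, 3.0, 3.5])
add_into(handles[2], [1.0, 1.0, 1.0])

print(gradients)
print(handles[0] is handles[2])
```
[4.5, 4.0, 4.5]
True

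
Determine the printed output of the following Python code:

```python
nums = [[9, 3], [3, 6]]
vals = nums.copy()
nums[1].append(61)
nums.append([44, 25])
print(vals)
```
[[9, 3], [3, 6, 61]]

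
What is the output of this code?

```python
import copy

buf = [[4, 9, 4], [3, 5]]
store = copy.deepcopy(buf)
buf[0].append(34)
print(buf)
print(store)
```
[[4, 9, 4, 34], [3, 5]]
[[4, 9, 4], [3, 5]]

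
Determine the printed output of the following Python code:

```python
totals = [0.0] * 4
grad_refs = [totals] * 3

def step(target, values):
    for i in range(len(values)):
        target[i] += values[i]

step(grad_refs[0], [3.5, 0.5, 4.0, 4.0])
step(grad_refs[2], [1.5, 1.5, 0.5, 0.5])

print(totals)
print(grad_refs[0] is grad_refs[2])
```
[5.0, 2.0, 4.5, 4.5]
True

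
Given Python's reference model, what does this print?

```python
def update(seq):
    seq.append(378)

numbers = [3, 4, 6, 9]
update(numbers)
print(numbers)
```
[3, 4, 6, 9, 378]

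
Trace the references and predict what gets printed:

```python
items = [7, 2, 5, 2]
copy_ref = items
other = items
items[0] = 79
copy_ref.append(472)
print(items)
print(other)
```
[79, 2, 5, 2, 472]
[79, 2, 5, 2, 472]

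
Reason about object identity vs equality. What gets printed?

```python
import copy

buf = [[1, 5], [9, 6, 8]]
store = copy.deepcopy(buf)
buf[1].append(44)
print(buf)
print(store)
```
[[1, 5], [9, 6, 8, 44]]
[[1, 5], [9, 6, 8]]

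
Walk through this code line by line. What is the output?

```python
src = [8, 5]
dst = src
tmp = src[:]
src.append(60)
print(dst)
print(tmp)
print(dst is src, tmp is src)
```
[8, 5, 60]
[8, 5]
True False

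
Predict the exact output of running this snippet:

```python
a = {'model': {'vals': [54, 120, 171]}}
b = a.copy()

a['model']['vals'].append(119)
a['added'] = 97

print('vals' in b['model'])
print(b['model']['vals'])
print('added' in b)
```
True
[54, 120, 171, 119]
False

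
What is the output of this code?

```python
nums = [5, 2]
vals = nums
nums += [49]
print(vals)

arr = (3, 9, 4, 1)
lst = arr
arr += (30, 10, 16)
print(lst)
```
[5, 2, 49]
(3, 9, 4, 1)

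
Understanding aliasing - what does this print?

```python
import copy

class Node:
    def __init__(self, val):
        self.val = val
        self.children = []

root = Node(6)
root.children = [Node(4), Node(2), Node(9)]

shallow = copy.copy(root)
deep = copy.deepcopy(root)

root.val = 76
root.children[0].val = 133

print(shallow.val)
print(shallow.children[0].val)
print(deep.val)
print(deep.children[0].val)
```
6
133
6
4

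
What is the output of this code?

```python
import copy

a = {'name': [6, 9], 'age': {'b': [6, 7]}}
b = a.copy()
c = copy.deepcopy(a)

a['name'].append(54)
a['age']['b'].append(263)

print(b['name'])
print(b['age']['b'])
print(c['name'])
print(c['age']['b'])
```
[6, 9, 54]
[6, 7, 263]
[6, 9]
[6, 7]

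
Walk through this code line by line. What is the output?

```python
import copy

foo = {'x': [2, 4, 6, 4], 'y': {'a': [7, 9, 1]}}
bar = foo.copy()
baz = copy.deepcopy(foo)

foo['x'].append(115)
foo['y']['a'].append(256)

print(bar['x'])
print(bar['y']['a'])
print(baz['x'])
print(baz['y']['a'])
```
[2, 4, 6, 4, 115]
[7, 9, 1, 256]
[2, 4, 6, 4]
[7, 9, 1]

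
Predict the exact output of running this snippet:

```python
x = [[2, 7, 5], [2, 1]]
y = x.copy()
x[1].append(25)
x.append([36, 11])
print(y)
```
[[2, 7, 5], [2, 1, 25]]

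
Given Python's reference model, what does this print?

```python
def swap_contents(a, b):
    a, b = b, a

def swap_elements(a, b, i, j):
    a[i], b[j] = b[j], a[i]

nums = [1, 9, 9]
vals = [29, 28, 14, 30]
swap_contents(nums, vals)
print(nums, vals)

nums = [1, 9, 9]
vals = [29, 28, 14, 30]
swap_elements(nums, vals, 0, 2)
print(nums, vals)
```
[1, 9, 9] [29, 28, 14, 30]
[14, 9, 9] [29, 28, 1, 30]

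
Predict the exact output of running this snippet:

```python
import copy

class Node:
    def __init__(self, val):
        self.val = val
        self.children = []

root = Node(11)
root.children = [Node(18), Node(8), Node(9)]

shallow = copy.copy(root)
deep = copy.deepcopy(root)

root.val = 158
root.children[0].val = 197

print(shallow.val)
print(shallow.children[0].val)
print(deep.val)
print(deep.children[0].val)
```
11
197
11
18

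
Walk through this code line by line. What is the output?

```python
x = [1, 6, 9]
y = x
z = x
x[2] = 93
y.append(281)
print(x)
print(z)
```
[1, 6, 93, 281]
[1, 6, 93, 281]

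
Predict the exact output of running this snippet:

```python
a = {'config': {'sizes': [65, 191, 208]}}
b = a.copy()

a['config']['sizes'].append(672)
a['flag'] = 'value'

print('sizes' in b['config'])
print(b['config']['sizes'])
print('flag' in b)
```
True
[65, 191, 208, 672]
False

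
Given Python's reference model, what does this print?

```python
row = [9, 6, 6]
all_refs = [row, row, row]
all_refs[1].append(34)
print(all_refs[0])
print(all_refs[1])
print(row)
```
[9, 6, 6, 34]
[9, 6, 6, 34]
[9, 6, 6, 34]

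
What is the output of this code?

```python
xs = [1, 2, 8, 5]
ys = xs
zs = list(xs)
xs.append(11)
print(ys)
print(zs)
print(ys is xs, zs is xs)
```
[1, 2, 8, 5, 11]
[1, 2, 8, 5]
True False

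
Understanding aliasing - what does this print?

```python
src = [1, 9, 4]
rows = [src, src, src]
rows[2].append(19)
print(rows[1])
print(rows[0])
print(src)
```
[1, 9, 4, 19]
[1, 9, 4, 19]
[1, 9, 4, 19]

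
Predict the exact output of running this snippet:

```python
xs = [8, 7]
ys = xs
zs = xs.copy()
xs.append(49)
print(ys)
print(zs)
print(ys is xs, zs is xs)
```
[8, 7, 49]
[8, 7]
True False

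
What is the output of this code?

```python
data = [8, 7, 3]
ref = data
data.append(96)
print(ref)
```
[8, 7, 3, 96]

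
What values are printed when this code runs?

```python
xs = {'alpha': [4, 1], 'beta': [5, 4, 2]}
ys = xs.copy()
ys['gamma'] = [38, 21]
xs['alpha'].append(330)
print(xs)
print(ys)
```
{'alpha': [4, 1, 330], 'beta': [5, 4, 2]}
{'alpha': [4, 1, 330], 'beta': [5, 4, 2], 'gamma': [38, 21]}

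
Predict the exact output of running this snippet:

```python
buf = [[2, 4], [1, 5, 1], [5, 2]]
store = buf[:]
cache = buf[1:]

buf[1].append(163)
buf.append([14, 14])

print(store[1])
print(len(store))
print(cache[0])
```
[1, 5, 1, 163]
3
[1, 5, 1, 163]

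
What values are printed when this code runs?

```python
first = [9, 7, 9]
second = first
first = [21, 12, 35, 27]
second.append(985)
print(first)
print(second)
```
[21, 12, 35, 27]
[9, 7, 9, 985]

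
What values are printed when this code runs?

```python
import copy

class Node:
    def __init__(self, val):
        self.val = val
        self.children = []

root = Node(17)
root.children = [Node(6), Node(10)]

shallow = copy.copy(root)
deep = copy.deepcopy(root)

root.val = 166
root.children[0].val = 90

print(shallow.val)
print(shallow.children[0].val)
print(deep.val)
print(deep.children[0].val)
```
17
90
17
6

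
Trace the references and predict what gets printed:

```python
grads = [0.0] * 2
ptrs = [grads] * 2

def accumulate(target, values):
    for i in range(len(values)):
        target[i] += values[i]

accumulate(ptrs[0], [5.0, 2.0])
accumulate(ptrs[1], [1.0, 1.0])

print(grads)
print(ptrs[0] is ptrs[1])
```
[6.0, 3.0]
True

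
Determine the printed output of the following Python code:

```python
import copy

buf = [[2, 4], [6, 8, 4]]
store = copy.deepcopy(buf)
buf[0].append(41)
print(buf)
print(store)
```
[[2, 4, 41], [6, 8, 4]]
[[2, 4], [6, 8, 4]]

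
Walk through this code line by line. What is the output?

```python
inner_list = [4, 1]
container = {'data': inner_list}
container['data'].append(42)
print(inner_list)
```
[4, 1, 42]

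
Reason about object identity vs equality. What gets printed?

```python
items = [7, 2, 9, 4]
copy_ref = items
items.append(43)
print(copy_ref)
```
[7, 2, 9, 4, 43]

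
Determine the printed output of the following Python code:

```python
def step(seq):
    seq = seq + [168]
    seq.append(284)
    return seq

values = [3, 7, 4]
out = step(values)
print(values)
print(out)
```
[3, 7, 4]
[3, 7, 4, 168, 284]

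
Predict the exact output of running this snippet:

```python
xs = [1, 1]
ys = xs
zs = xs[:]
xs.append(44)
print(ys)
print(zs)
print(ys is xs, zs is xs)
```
[1, 1, 44]
[1, 1]
True False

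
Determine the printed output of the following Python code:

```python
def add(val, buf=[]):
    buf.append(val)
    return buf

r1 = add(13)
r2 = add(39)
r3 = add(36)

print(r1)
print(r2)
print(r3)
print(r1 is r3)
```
[13, 39, 36]
[13, 39, 36]
[13, 39, 36]
True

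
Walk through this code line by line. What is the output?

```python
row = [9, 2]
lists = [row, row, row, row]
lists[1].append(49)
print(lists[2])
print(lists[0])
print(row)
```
[9, 2, 49]
[9, 2, 49]
[9, 2, 49]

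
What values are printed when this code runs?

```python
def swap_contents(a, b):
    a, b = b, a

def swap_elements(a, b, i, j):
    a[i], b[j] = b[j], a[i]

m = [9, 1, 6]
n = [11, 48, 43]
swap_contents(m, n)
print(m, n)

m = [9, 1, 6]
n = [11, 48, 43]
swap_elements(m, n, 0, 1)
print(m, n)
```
[9, 1, 6] [11, 48, 43]
[48, 1, 6] [11, 9, 43]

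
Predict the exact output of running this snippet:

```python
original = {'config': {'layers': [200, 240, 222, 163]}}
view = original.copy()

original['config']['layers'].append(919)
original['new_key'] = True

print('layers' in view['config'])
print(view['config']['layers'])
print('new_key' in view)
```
True
[200, 240, 222, 163, 919]
False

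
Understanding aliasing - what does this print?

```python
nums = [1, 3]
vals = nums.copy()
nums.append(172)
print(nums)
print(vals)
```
[1, 3, 172]
[1, 3]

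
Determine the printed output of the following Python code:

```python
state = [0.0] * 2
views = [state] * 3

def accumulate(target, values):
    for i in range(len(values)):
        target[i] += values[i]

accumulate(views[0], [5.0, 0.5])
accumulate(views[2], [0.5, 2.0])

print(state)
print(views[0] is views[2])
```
[5.5, 2.5]
True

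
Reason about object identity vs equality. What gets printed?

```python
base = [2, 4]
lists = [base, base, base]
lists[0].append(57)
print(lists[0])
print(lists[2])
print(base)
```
[2, 4, 57]
[2, 4, 57]
[2, 4, 57]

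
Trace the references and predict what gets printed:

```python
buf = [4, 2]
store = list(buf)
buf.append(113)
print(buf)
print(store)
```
[4, 2, 113]
[4, 2]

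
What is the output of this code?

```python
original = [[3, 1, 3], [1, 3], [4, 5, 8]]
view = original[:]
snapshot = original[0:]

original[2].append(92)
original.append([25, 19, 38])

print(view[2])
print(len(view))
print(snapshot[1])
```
[4, 5, 8, 92]
3
[1, 3]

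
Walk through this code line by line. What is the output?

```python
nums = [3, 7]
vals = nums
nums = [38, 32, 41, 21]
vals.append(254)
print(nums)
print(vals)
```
[38, 32, 41, 21]
[3, 7, 254]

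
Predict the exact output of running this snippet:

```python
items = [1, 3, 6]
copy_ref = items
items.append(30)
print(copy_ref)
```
[1, 3, 6, 30]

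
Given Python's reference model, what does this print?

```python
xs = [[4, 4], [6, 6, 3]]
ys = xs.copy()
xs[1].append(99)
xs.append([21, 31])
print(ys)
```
[[4, 4], [6, 6, 3, 99]]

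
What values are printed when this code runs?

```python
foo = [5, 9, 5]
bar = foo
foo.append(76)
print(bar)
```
[5, 9, 5, 76]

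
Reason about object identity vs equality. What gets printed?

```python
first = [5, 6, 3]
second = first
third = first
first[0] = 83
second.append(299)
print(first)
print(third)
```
[83, 6, 3, 299]
[83, 6, 3, 299]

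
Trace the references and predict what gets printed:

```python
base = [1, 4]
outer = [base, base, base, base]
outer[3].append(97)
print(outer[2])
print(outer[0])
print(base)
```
[1, 4, 97]
[1, 4, 97]
[1, 4, 97]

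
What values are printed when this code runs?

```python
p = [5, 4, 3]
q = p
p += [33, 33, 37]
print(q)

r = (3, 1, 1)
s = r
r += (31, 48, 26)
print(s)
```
[5, 4, 3, 33, 33, 37]
(3, 1, 1)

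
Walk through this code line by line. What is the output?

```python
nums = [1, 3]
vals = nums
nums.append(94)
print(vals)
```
[1, 3, 94]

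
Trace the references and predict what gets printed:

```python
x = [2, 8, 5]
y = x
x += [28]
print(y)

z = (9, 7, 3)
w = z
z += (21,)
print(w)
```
[2, 8, 5, 28]
(9, 7, 3)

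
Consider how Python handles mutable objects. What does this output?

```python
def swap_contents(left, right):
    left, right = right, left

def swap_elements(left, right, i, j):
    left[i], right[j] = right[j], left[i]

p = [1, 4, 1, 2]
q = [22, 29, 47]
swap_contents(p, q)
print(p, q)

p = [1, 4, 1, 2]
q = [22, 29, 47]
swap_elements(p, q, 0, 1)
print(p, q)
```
[1, 4, 1, 2] [22, 29, 47]
[29, 4, 1, 2] [22, 1, 47]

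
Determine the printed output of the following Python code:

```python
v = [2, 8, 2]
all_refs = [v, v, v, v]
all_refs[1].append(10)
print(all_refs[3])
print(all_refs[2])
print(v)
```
[2, 8, 2, 10]
[2, 8, 2, 10]
[2, 8, 2, 10]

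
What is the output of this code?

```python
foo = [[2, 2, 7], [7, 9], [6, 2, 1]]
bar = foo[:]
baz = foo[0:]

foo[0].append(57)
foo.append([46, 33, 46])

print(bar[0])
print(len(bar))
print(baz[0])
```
[2, 2, 7, 57]
3
[2, 2, 7, 57]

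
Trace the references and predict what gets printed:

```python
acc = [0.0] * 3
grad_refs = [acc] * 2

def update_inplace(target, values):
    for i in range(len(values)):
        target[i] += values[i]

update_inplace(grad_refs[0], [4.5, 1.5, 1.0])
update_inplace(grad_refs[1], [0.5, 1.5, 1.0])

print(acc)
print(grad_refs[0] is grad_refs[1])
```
[5.0, 3.0, 2.0]
True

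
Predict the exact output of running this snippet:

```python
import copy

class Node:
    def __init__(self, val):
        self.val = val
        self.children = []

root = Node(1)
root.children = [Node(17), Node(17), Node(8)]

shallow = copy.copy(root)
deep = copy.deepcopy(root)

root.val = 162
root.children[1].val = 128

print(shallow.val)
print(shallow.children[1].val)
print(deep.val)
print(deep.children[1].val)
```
1
128
1
17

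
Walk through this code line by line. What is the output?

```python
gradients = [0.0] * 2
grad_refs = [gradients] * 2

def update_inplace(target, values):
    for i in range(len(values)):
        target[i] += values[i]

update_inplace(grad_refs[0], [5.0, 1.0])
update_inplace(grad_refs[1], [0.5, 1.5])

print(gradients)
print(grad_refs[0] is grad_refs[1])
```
[5.5, 2.5]
True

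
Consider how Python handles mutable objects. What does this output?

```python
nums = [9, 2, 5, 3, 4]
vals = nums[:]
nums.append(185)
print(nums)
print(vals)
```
[9, 2, 5, 3, 4, 185]
[9, 2, 5, 3, 4]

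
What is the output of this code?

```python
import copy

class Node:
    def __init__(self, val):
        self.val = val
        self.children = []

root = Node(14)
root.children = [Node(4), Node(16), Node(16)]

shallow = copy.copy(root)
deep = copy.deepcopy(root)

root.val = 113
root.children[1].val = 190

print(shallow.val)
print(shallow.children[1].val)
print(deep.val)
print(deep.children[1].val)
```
14
190
14
16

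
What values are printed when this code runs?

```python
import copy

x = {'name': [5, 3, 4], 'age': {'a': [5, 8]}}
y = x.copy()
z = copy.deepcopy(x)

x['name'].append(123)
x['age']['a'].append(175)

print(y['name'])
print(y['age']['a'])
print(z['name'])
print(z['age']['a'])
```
[5, 3, 4, 123]
[5, 8, 175]
[5, 3, 4]
[5, 8]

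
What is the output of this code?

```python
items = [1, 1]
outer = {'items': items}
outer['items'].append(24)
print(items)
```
[1, 1, 24]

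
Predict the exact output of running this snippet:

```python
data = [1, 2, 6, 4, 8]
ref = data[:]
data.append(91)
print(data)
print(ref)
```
[1, 2, 6, 4, 8, 91]
[1, 2, 6, 4, 8]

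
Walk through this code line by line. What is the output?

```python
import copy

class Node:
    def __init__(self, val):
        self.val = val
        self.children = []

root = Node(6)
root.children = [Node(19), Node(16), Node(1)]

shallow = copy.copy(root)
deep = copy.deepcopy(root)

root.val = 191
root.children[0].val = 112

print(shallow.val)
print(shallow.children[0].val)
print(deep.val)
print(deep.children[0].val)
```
6
112
6
19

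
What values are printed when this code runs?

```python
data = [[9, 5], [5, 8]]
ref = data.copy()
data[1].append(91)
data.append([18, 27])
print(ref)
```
[[9, 5], [5, 8, 91]]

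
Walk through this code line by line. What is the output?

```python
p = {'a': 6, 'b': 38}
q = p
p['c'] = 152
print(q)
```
{'a': 6, 'b': 38, 'c': 152}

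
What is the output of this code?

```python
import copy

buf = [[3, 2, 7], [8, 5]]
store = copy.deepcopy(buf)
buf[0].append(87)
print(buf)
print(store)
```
[[3, 2, 7, 87], [8, 5]]
[[3, 2, 7], [8, 5]]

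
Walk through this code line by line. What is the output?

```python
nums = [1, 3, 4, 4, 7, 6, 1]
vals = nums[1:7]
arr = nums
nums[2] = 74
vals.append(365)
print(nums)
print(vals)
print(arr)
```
[1, 3, 74, 4, 7, 6, 1]
[3, 4, 4, 7, 6, 1, 365]
[1, 3, 74, 4, 7, 6, 1]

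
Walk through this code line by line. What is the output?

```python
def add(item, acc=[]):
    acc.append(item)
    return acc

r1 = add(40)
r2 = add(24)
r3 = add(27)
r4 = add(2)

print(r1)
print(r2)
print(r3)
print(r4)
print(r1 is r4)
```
[40, 24, 27, 2]
[40, 24, 27, 2]
[40, 24, 27, 2]
[40, 24, 27, 2]
True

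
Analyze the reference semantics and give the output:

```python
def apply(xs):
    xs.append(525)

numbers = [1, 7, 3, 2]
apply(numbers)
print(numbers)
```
[1, 7, 3, 2, 525]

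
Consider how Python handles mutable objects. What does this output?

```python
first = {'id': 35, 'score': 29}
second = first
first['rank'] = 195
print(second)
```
{'id': 35, 'score': 29, 'rank': 195}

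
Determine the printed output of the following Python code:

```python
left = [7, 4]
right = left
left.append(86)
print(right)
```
[7, 4, 86]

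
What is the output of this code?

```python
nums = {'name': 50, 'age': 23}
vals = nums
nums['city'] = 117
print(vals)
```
{'name': 50, 'age': 23, 'city': 117}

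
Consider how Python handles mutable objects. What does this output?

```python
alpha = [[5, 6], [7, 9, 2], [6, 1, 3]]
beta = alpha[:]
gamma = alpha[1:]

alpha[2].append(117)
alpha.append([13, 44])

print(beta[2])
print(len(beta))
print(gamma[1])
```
[6, 1, 3, 117]
3
[6, 1, 3, 117]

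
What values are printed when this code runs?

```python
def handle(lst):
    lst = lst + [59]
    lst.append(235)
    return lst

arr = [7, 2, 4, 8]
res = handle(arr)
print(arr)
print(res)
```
[7, 2, 4, 8]
[7, 2, 4, 8, 59, 235]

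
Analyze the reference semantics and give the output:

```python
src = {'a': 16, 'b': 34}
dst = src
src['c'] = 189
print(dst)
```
{'a': 16, 'b': 34, 'c': 189}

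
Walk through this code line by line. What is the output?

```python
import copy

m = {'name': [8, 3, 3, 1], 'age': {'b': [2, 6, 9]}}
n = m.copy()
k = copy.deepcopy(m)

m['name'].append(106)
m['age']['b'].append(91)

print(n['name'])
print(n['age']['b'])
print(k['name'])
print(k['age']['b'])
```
[8, 3, 3, 1, 106]
[2, 6, 9, 91]
[8, 3, 3, 1]
[2, 6, 9]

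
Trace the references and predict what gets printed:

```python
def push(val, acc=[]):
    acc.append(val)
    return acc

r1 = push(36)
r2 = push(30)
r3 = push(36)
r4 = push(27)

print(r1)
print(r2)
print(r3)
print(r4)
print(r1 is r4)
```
[36, 30, 36, 27]
[36, 30, 36, 27]
[36, 30, 36, 27]
[36, 30, 36, 27]
True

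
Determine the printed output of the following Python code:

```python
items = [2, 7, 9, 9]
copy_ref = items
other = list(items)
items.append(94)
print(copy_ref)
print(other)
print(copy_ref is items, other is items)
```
[2, 7, 9, 9, 94]
[2, 7, 9, 9]
True False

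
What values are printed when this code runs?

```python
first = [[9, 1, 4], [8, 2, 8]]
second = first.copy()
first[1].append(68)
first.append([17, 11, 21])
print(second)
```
[[9, 1, 4], [8, 2, 8, 68]]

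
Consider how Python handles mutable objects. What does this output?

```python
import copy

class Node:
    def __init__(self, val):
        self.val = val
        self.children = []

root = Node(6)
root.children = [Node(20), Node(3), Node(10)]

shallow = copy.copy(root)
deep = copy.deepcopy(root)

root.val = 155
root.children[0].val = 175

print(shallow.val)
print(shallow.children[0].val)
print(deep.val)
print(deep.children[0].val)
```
6
175
6
20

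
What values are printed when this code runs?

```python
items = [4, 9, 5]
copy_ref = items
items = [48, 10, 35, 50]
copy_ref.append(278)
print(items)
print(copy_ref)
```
[48, 10, 35, 50]
[4, 9, 5, 278]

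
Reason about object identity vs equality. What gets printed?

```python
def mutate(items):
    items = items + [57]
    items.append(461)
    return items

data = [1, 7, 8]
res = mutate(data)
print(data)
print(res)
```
[1, 7, 8]
[1, 7, 8, 57, 461]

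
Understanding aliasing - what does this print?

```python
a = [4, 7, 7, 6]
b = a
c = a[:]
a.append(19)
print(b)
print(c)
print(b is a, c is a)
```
[4, 7, 7, 6, 19]
[4, 7, 7, 6]
True False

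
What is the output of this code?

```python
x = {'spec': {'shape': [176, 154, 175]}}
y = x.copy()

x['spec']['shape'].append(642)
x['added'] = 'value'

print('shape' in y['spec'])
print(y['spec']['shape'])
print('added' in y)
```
True
[176, 154, 175, 642]
False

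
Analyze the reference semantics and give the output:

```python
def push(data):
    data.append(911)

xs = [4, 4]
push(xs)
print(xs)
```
[4, 4, 911]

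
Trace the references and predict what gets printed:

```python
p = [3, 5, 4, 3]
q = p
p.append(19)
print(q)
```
[3, 5, 4, 3, 19]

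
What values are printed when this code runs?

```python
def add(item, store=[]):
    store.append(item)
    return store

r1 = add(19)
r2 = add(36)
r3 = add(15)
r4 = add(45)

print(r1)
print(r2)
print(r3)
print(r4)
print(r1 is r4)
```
[19, 36, 15, 45]
[19, 36, 15, 45]
[19, 36, 15, 45]
[19, 36, 15, 45]
True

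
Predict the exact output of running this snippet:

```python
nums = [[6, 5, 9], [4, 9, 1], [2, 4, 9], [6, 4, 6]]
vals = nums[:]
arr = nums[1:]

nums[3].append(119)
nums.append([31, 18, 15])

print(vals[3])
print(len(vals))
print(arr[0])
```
[6, 4, 6, 119]
4
[4, 9, 1]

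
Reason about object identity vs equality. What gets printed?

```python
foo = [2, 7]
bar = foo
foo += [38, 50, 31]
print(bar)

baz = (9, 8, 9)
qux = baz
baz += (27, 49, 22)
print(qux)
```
[2, 7, 38, 50, 31]
(9, 8, 9)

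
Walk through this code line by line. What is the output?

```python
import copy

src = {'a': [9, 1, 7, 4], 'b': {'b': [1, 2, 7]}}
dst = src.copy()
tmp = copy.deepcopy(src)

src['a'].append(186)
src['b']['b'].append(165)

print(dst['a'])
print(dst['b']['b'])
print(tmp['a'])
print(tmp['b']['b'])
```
[9, 1, 7, 4, 186]
[1, 2, 7, 165]
[9, 1, 7, 4]
[1, 2, 7]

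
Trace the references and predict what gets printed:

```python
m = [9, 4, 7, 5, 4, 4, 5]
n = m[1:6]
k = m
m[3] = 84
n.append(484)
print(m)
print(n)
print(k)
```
[9, 4, 7, 84, 4, 4, 5]
[4, 7, 5, 4, 4, 484]
[9, 4, 7, 84, 4, 4, 5]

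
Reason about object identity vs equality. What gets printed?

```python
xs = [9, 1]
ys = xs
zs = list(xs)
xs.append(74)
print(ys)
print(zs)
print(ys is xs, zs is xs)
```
[9, 1, 74]
[9, 1]
True False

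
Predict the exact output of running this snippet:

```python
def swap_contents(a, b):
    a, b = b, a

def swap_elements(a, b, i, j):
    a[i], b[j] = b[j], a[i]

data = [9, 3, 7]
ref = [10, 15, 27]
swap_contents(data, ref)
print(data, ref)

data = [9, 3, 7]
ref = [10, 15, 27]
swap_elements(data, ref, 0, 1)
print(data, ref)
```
[9, 3, 7] [10, 15, 27]
[15, 3, 7] [10, 9, 27]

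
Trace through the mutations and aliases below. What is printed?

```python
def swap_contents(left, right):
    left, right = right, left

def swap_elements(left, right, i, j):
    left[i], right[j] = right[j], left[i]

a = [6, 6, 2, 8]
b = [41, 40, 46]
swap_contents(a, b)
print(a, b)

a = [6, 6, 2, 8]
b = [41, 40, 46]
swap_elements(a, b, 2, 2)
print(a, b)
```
[6, 6, 2, 8] [41, 40, 46]
[6, 6, 46, 8] [41, 40, 2]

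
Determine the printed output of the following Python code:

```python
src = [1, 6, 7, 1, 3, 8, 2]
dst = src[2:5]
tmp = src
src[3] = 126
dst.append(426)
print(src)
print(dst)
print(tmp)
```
[1, 6, 7, 126, 3, 8, 2]
[7, 1, 3, 426]
[1, 6, 7, 126, 3, 8, 2]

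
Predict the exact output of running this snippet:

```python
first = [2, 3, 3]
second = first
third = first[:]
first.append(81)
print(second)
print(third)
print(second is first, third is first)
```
[2, 3, 3, 81]
[2, 3, 3]
True False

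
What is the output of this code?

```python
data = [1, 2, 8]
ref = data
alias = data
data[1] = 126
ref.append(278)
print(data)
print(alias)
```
[1, 126, 8, 278]
[1, 126, 8, 278]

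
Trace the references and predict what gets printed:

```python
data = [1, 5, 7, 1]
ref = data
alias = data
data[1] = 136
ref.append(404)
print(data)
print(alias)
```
[1, 136, 7, 1, 404]
[1, 136, 7, 1, 404]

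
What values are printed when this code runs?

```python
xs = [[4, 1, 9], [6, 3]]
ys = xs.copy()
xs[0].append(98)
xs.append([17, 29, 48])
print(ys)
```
[[4, 1, 9, 98], [6, 3]]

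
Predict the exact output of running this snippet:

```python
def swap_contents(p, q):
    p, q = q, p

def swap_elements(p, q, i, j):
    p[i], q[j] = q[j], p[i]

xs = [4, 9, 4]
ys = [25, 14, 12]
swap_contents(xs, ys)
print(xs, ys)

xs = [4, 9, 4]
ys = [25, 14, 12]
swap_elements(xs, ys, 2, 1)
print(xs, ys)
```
[4, 9, 4] [25, 14, 12]
[4, 9, 14] [25, 4, 12]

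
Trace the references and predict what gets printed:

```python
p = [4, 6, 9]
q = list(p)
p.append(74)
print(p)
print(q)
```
[4, 6, 9, 74]
[4, 6, 9]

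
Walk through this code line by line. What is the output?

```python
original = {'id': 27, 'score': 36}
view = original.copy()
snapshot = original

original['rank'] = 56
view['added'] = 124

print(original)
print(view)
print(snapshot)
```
{'id': 27, 'score': 36, 'rank': 56}
{'id': 27, 'score': 36, 'added': 124}
{'id': 27, 'score': 36, 'rank': 56}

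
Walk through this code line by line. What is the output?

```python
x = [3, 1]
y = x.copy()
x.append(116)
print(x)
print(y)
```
[3, 1, 116]
[3, 1]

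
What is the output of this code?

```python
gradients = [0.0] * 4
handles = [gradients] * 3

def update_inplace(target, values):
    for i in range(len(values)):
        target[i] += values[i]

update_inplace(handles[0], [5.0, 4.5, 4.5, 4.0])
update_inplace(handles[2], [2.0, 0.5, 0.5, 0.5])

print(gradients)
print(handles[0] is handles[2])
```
[7.0, 5.0, 5.0, 4.5]
True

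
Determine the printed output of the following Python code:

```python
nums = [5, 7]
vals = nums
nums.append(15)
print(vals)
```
[5, 7, 15]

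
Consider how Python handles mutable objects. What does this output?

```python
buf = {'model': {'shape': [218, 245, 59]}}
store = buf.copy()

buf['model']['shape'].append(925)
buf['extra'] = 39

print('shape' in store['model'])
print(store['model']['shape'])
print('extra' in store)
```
True
[218, 245, 59, 925]
False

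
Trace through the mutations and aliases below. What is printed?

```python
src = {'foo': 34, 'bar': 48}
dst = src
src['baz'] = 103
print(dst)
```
{'foo': 34, 'bar': 48, 'baz': 103}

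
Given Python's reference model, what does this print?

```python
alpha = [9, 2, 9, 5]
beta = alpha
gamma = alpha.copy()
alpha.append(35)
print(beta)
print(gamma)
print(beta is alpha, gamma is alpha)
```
[9, 2, 9, 5, 35]
[9, 2, 9, 5]
True False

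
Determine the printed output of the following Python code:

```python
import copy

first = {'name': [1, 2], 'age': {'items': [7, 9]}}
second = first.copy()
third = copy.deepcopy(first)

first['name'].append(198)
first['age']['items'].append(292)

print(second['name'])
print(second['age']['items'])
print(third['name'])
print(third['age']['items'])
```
[1, 2, 198]
[7, 9, 292]
[1, 2]
[7, 9]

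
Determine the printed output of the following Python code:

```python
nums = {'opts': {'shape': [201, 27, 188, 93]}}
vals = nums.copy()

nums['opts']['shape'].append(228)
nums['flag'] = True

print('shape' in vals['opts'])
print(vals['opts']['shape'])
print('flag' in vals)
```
True
[201, 27, 188, 93, 228]
False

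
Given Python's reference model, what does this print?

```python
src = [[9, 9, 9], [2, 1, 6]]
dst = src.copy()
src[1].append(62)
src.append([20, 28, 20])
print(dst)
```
[[9, 9, 9], [2, 1, 6, 62]]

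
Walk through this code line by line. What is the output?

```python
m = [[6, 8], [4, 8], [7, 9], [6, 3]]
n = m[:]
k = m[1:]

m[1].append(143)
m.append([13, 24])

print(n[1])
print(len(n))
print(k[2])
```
[4, 8, 143]
4
[6, 3]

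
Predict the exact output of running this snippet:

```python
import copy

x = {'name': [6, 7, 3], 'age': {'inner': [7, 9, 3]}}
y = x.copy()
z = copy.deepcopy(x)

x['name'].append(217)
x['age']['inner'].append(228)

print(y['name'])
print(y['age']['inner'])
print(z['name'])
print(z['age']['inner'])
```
[6, 7, 3, 217]
[7, 9, 3, 228]
[6, 7, 3]
[7, 9, 3]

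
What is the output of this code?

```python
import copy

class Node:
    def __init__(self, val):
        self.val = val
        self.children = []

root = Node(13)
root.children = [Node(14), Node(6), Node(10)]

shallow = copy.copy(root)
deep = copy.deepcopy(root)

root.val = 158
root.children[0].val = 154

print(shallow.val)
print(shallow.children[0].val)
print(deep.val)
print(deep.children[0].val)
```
13
154
13
14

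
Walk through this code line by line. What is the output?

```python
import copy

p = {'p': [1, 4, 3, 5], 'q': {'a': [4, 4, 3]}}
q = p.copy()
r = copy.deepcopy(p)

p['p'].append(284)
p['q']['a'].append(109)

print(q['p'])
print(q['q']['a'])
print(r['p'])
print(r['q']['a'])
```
[1, 4, 3, 5, 284]
[4, 4, 3, 109]
[1, 4, 3, 5]
[4, 4, 3]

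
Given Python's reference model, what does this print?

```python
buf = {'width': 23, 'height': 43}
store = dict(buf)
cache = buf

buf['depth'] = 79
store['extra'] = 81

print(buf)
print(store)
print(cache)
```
{'width': 23, 'height': 43, 'depth': 79}
{'width': 23, 'height': 43, 'extra': 81}
{'width': 23, 'height': 43, 'depth': 79}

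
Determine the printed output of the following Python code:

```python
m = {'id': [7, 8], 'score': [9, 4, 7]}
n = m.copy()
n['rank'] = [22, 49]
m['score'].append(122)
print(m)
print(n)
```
{'id': [7, 8], 'score': [9, 4, 7, 122]}
{'id': [7, 8], 'score': [9, 4, 7, 122], 'rank': [22, 49]}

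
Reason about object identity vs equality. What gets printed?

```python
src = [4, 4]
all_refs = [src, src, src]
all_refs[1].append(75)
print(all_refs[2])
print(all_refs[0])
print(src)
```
[4, 4, 75]
[4, 4, 75]
[4, 4, 75]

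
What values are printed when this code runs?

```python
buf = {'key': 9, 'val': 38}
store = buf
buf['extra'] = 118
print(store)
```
{'key': 9, 'val': 38, 'extra': 118}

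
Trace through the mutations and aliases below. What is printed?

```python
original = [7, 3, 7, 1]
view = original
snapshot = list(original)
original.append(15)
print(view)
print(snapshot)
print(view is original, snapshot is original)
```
[7, 3, 7, 1, 15]
[7, 3, 7, 1]
True False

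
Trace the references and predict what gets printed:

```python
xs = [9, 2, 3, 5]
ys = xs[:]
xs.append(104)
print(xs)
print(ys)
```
[9, 2, 3, 5, 104]
[9, 2, 3, 5]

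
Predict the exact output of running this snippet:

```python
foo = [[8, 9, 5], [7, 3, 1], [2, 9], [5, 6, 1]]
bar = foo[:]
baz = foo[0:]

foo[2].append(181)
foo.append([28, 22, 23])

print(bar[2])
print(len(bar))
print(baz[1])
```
[2, 9, 181]
4
[7, 3, 1]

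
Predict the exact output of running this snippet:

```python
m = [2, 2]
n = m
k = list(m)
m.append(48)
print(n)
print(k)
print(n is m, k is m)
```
[2, 2, 48]
[2, 2]
True False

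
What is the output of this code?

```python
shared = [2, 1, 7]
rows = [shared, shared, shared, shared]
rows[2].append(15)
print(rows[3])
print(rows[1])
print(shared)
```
[2, 1, 7, 15]
[2, 1, 7, 15]
[2, 1, 7, 15]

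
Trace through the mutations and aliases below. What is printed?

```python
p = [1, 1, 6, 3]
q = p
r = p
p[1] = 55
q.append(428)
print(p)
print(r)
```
[1, 55, 6, 3, 428]
[1, 55, 6, 3, 428]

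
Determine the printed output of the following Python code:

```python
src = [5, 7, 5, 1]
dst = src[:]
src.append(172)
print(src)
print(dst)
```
[5, 7, 5, 1, 172]
[5, 7, 5, 1]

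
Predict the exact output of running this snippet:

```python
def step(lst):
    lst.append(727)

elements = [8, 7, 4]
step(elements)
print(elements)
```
[8, 7, 4, 727]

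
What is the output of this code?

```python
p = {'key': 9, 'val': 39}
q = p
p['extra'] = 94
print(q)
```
{'key': 9, 'val': 39, 'extra': 94}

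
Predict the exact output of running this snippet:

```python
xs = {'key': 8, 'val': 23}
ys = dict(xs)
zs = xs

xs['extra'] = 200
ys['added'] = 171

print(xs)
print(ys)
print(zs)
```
{'key': 8, 'val': 23, 'extra': 200}
{'key': 8, 'val': 23, 'added': 171}
{'key': 8, 'val': 23, 'extra': 200}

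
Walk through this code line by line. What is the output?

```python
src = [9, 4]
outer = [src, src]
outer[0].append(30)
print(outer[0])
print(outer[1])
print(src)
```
[9, 4, 30]
[9, 4, 30]
[9, 4, 30]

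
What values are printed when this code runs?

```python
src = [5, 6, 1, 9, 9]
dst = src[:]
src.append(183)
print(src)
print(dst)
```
[5, 6, 1, 9, 9, 183]
[5, 6, 1, 9, 9]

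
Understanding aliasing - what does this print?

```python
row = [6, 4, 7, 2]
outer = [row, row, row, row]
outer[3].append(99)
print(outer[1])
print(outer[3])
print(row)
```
[6, 4, 7, 2, 99]
[6, 4, 7, 2, 99]
[6, 4, 7, 2, 99]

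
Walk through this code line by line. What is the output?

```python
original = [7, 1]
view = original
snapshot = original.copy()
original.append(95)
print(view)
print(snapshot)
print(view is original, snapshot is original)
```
[7, 1, 95]
[7, 1]
True False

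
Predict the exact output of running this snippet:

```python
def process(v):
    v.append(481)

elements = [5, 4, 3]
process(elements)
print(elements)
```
[5, 4, 3, 481]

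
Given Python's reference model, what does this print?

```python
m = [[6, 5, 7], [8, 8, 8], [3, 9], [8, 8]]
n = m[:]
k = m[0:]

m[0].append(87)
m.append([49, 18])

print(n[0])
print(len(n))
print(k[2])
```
[6, 5, 7, 87]
4
[3, 9]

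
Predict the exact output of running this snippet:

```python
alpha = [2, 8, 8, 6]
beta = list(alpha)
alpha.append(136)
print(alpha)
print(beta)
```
[2, 8, 8, 6, 136]
[2, 8, 8, 6]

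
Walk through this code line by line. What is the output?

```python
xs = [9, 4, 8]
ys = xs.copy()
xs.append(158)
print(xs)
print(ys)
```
[9, 4, 8, 158]
[9, 4, 8]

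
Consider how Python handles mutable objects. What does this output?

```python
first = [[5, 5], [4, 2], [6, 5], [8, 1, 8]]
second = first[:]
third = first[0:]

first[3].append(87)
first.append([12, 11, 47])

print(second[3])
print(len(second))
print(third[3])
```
[8, 1, 8, 87]
4
[8, 1, 8, 87]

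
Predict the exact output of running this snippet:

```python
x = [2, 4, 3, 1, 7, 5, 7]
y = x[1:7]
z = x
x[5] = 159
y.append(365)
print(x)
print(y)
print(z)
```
[2, 4, 3, 1, 7, 159, 7]
[4, 3, 1, 7, 5, 7, 365]
[2, 4, 3, 1, 7, 159, 7]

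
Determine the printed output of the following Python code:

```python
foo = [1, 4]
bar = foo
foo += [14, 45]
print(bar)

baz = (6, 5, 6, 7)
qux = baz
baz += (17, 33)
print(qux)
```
[1, 4, 14, 45]
(6, 5, 6, 7)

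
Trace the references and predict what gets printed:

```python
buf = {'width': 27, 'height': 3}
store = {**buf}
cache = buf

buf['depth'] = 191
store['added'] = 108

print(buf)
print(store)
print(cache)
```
{'width': 27, 'height': 3, 'depth': 191}
{'width': 27, 'height': 3, 'added': 108}
{'width': 27, 'height': 3, 'depth': 191}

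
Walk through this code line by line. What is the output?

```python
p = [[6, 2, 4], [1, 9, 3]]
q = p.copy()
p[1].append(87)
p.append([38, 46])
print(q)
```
[[6, 2, 4], [1, 9, 3, 87]]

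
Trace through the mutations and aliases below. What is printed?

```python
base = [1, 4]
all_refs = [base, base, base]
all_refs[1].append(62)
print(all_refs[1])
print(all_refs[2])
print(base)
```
[1, 4, 62]
[1, 4, 62]
[1, 4, 62]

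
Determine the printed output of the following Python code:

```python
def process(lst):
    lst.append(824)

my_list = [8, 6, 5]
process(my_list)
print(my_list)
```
[8, 6, 5, 824]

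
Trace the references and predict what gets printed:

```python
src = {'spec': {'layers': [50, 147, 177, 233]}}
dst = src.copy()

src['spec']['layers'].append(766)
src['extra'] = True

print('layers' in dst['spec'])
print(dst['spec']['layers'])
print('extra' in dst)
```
True
[50, 147, 177, 233, 766]
False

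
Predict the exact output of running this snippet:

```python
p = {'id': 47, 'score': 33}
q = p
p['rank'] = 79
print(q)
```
{'id': 47, 'score': 33, 'rank': 79}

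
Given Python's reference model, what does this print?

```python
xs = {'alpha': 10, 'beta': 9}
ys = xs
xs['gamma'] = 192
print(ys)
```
{'alpha': 10, 'beta': 9, 'gamma': 192}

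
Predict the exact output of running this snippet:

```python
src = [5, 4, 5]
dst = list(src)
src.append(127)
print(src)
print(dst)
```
[5, 4, 5, 127]
[5, 4, 5]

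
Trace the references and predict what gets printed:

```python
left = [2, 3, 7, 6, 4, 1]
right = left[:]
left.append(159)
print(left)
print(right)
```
[2, 3, 7, 6, 4, 1, 159]
[2, 3, 7, 6, 4, 1]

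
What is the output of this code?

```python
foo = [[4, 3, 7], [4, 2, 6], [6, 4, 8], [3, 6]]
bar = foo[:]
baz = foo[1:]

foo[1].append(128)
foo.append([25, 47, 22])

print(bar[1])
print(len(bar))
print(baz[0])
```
[4, 2, 6, 128]
4
[4, 2, 6, 128]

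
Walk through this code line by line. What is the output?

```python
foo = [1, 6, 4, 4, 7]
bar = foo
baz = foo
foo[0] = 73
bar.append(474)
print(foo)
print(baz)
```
[73, 6, 4, 4, 7, 474]
[73, 6, 4, 4, 7, 474]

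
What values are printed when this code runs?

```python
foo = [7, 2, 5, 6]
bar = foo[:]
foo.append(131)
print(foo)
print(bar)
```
[7, 2, 5, 6, 131]
[7, 2, 5, 6]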